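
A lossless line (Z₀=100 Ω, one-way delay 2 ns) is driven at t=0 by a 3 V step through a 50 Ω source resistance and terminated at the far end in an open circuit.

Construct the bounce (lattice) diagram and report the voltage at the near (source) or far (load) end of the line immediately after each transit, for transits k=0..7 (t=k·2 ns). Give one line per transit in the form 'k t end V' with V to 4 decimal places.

Γ_L=1.000000, Γ_S=-0.333333; launch V₁=3·100/150=2.000000
k=0 src: V=2.0000
k=1 load: inc=2.000000, refl=2.000000·1.000000=2.0000; V=0.000000+2.000000+2.000000=4.0000
k=2 src: inc=2.000000, refl=2.000000·-0.333333=-0.6667; V=2.000000+2.000000+-0.666667=3.3333
k=3 load: inc=-0.666667, refl=-0.666667·1.000000=-0.6667; V=4.000000+-0.666667+-0.666667=2.6667
k=4 src: inc=-0.666667, refl=-0.666667·-0.333333=0.2222; V=3.333333+-0.666667+0.222222=2.8889
k=5 load: inc=0.222222, refl=0.222222·1.000000=0.2222; V=2.666667+0.222222+0.222222=3.1111
k=6 src: inc=0.222222, refl=0.222222·-0.333333=-0.0741; V=2.888889+0.222222+-0.074074=3.0370
k=7 load: inc=-0.074074, refl=-0.074074·1.000000=-0.0741; V=3.111111+-0.074074+-0.074074=2.9630

0 0 source 2.0000
1 2 load 4.0000
2 4 source 3.3333
3 6 load 2.6667
4 8 source 2.8889
5 10 load 3.1111
6 12 source 3.0370
7 14 load 2.9630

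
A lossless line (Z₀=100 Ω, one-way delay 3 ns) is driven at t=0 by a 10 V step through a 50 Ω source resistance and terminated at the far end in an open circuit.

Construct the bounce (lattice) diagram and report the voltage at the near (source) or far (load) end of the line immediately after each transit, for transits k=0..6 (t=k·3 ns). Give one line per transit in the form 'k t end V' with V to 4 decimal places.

0 0 source 6.6667
1 3 load 13.3333
2 6 source 11.1111
3 9 load 8.8889
4 12 source 9.6296
5 15 load 10.3704
6 18 source 10.1235

Γ_L=1.000000, Γ_S=-0.333333; launch V₁=10·100/150=6.666667
k=0 src: V=6.6667
k=1 load: inc=6.666667, refl=6.666667·1.000000=6.6667; V=0.000000+6.666667+6.666667=13.3333
k=2 src: inc=6.666667, refl=6.666667·-0.333333=-2.2222; V=6.666667+6.666667+-2.222222=11.1111
k=3 load: inc=-2.222222, refl=-2.222222·1.000000=-2.2222; V=13.333333+-2.222222+-2.222222=8.8889
k=4 src: inc=-2.222222, refl=-2.222222·-0.333333=0.7407; V=11.111111+-2.222222+0.740741=9.6296
k=5 load: inc=0.740741, refl=0.740741·1.000000=0.7407; V=8.888889+0.740741+0.740741=10.3704
k=6 src: inc=0.740741, refl=0.740741·-0.333333=-0.2469; V=9.629630+0.740741+-0.246914=10.1235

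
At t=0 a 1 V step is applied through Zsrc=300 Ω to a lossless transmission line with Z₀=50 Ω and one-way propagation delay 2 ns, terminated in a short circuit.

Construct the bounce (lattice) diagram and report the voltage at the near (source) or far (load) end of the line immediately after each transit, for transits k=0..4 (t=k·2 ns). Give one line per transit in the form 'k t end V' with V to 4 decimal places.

0 0 source 0.1429
1 2 load 0.0000
2 4 source -0.1020
3 6 load 0.0000
4 8 source 0.0729

Γ_L=-1.000000, Γ_S=0.714286; launch V₁=1·50/350=0.142857
k=0 src: V=0.1429
k=1 load: inc=0.142857, refl=0.142857·-1.000000=-0.1429; V=0.000000+0.142857+-0.142857=0.0000
k=2 src: inc=-0.142857, refl=-0.142857·0.714286=-0.1020; V=0.142857+-0.142857+-0.102041=-0.1020
k=3 load: inc=-0.102041, refl=-0.102041·-1.000000=0.1020; V=0.000000+-0.102041+0.102041=0.0000
k=4 src: inc=0.102041, refl=0.102041·0.714286=0.0729; V=-0.102041+0.102041+0.072886=0.0729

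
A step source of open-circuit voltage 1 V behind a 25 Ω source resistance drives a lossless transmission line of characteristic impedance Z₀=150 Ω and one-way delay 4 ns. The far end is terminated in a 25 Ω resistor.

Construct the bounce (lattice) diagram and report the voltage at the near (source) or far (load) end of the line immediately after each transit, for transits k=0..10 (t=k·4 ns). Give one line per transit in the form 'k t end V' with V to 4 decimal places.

Γ_L=-0.714286, Γ_S=-0.714286; launch V₁=1·150/175=0.857143
k=0 src: V=0.8571
k=1 load: inc=0.857143, refl=0.857143·-0.714286=-0.6122; V=0.000000+0.857143+-0.612245=0.2449
k=2 src: inc=-0.612245, refl=-0.612245·-0.714286=0.4373; V=0.857143+-0.612245+0.437318=0.6822
k=3 load: inc=0.437318, refl=0.437318·-0.714286=-0.3124; V=0.244898+0.437318+-0.312370=0.3698
k=4 src: inc=-0.312370, refl=-0.312370·-0.714286=0.2231; V=0.682216+-0.312370+0.223121=0.5930
k=5 load: inc=0.223121, refl=0.223121·-0.714286=-0.1594; V=0.369846+0.223121+-0.159372=0.4336
k=6 src: inc=-0.159372, refl=-0.159372·-0.714286=0.1138; V=0.592967+-0.159372+0.113837=0.5474
k=7 load: inc=0.113837, refl=0.113837·-0.714286=-0.0813; V=0.433595+0.113837+-0.081312=0.4661
k=8 src: inc=-0.081312, refl=-0.081312·-0.714286=0.0581; V=0.547432+-0.081312+0.058080=0.5242
k=9 load: inc=0.058080, refl=0.058080·-0.714286=-0.0415; V=0.466120+0.058080+-0.041486=0.4827
k=10 src: inc=-0.041486, refl=-0.041486·-0.714286=0.0296; V=0.524200+-0.041486+0.029633=0.5123

0 0 source 0.8571
1 4 load 0.2449
2 8 source 0.6822
3 12 load 0.3698
4 16 source 0.5930
5 20 load 0.4336
6 24 source 0.5474
7 28 load 0.4661
8 32 source 0.5242
9 36 load 0.4827
10 40 source 0.5123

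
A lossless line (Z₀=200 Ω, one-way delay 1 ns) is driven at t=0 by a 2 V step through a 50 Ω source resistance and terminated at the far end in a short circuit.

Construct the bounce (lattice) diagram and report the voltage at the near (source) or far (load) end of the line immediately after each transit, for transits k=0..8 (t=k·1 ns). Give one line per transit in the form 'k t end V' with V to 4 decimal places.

0 0 source 1.6000
1 1 load 0.0000
2 2 source 0.9600
3 3 load 0.0000
4 4 source 0.5760
5 5 load 0.0000
6 6 source 0.3456
7 7 load 0.0000
8 8 source 0.2074

Γ_L=-1.000000, Γ_S=-0.600000; launch V₁=2·200/250=1.600000
k=0 src: V=1.6000
k=1 load: inc=1.600000, refl=1.600000·-1.000000=-1.6000; V=0.000000+1.600000+-1.600000=0.0000
k=2 src: inc=-1.600000, refl=-1.600000·-0.600000=0.9600; V=1.600000+-1.600000+0.960000=0.9600
k=3 load: inc=0.960000, refl=0.960000·-1.000000=-0.9600; V=0.000000+0.960000+-0.960000=0.0000
k=4 src: inc=-0.960000, refl=-0.960000·-0.600000=0.5760; V=0.960000+-0.960000+0.576000=0.5760
k=5 load: inc=0.576000, refl=0.576000·-1.000000=-0.5760; V=0.000000+0.576000+-0.576000=0.0000
k=6 src: inc=-0.576000, refl=-0.576000·-0.600000=0.3456; V=0.576000+-0.576000+0.345600=0.3456
k=7 load: inc=0.345600, refl=0.345600·-1.000000=-0.3456; V=0.000000+0.345600+-0.345600=0.0000
k=8 src: inc=-0.345600, refl=-0.345600·-0.600000=0.2074; V=0.345600+-0.345600+0.207360=0.2074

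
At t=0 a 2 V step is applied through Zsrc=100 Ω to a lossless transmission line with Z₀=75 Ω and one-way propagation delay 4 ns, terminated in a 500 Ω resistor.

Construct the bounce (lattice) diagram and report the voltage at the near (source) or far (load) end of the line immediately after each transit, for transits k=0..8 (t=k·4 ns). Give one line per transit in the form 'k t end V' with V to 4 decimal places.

0 0 source 0.8571
1 4 load 1.4907
2 8 source 1.5812
3 12 load 1.6481
4 16 source 1.6576
5 20 load 1.6647
6 24 source 1.6657
7 28 load 1.6665
8 32 source 1.6666

Γ_L=0.739130, Γ_S=0.142857; launch V₁=2·75/175=0.857143
k=0 src: V=0.8571
k=1 load: inc=0.857143, refl=0.857143·0.739130=0.6335; V=0.000000+0.857143+0.633540=1.4907
k=2 src: inc=0.633540, refl=0.633540·0.142857=0.0905; V=0.857143+0.633540+0.090506=1.5812
k=3 load: inc=0.090506, refl=0.090506·0.739130=0.0669; V=1.490683+0.090506+0.066896=1.6481
k=4 src: inc=0.066896, refl=0.066896·0.142857=0.0096; V=1.581189+0.066896+0.009557=1.6576
k=5 load: inc=0.009557, refl=0.009557·0.739130=0.0071; V=1.648085+0.009557+0.007064=1.6647
k=6 src: inc=0.007064, refl=0.007064·0.142857=0.0010; V=1.657641+0.007064+0.001009=1.6657
k=7 load: inc=0.001009, refl=0.001009·0.739130=0.0007; V=1.664705+0.001009+0.000746=1.6665
k=8 src: inc=0.000746, refl=0.000746·0.142857=0.0001; V=1.665714+0.000746+0.000107=1.6666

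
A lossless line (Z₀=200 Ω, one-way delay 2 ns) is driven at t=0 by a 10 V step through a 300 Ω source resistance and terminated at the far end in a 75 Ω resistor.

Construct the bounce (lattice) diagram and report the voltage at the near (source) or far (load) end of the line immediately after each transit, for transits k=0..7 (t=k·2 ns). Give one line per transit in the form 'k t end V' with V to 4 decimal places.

Γ_L=-0.454545, Γ_S=0.200000; launch V₁=10·200/500=4.000000
k=0 src: V=4.0000
k=1 load: inc=4.000000, refl=4.000000·-0.454545=-1.8182; V=0.000000+4.000000+-1.818182=2.1818
k=2 src: inc=-1.818182, refl=-1.818182·0.200000=-0.3636; V=4.000000+-1.818182+-0.363636=1.8182
k=3 load: inc=-0.363636, refl=-0.363636·-0.454545=0.1653; V=2.181818+-0.363636+0.165289=1.9835
k=4 src: inc=0.165289, refl=0.165289·0.200000=0.0331; V=1.818182+0.165289+0.033058=2.0165
k=5 load: inc=0.033058, refl=0.033058·-0.454545=-0.0150; V=1.983471+0.033058+-0.015026=2.0015
k=6 src: inc=-0.015026, refl=-0.015026·0.200000=-0.0030; V=2.016529+-0.015026+-0.003005=1.9985
k=7 load: inc=-0.003005, refl=-0.003005·-0.454545=0.0014; V=2.001503+-0.003005+0.001366=1.9999

0 0 source 4.0000
1 2 load 2.1818
2 4 source 1.8182
3 6 load 1.9835
4 8 source 2.0165
5 10 load 2.0015
6 12 source 1.9985
7 14 load 1.9999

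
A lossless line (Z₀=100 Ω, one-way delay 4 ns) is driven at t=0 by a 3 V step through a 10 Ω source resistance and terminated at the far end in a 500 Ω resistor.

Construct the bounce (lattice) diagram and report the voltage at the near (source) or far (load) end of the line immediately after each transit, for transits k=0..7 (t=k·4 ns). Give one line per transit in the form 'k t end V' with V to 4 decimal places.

Γ_L=0.666667, Γ_S=-0.818182; launch V₁=3·100/110=2.727273
k=0 src: V=2.7273
k=1 load: inc=2.727273, refl=2.727273·0.666667=1.8182; V=0.000000+2.727273+1.818182=4.5455
k=2 src: inc=1.818182, refl=1.818182·-0.818182=-1.4876; V=2.727273+1.818182+-1.487603=3.0579
k=3 load: inc=-1.487603, refl=-1.487603·0.666667=-0.9917; V=4.545455+-1.487603+-0.991736=2.0661
k=4 src: inc=-0.991736, refl=-0.991736·-0.818182=0.8114; V=3.057851+-0.991736+0.811420=2.8775
k=5 load: inc=0.811420, refl=0.811420·0.666667=0.5409; V=2.066116+0.811420+0.540947=3.4185
k=6 src: inc=0.540947, refl=0.540947·-0.818182=-0.4426; V=2.877536+0.540947+-0.442593=2.9759
k=7 load: inc=-0.442593, refl=-0.442593·0.666667=-0.2951; V=3.418482+-0.442593+-0.295062=2.6808

0 0 source 2.7273
1 4 load 4.5455
2 8 source 3.0579
3 12 load 2.0661
4 16 source 2.8775
5 20 load 3.4185
6 24 source 2.9759
7 28 load 2.6808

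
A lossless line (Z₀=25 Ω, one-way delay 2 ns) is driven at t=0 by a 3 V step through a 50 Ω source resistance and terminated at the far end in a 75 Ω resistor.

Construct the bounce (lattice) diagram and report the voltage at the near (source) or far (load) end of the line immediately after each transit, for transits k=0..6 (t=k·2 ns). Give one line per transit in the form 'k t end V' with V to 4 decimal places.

0 0 source 1.0000
1 2 load 1.5000
2 4 source 1.6667
3 6 load 1.7500
4 8 source 1.7778
5 10 load 1.7917
6 12 source 1.7963

Γ_L=0.500000, Γ_S=0.333333; launch V₁=3·25/75=1.000000
k=0 src: V=1.0000
k=1 load: inc=1.000000, refl=1.000000·0.500000=0.5000; V=0.000000+1.000000+0.500000=1.5000
k=2 src: inc=0.500000, refl=0.500000·0.333333=0.1667; V=1.000000+0.500000+0.166667=1.6667
k=3 load: inc=0.166667, refl=0.166667·0.500000=0.0833; V=1.500000+0.166667+0.083333=1.7500
k=4 src: inc=0.083333, refl=0.083333·0.333333=0.0278; V=1.666667+0.083333+0.027778=1.7778
k=5 load: inc=0.027778, refl=0.027778·0.500000=0.0139; V=1.750000+0.027778+0.013889=1.7917
k=6 src: inc=0.013889, refl=0.013889·0.333333=0.0046; V=1.777778+0.013889+0.004630=1.7963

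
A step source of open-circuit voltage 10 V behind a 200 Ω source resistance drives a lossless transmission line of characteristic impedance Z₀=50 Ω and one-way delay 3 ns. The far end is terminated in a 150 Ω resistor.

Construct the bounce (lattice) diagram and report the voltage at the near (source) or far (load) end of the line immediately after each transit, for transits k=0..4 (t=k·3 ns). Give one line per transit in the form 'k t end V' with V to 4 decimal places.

0 0 source 2.0000
1 3 load 3.0000
2 6 source 3.6000
3 9 load 3.9000
4 12 source 4.0800

Γ_L=0.500000, Γ_S=0.600000; launch V₁=10·50/250=2.000000
k=0 src: V=2.0000
k=1 load: inc=2.000000, refl=2.000000·0.500000=1.0000; V=0.000000+2.000000+1.000000=3.0000
k=2 src: inc=1.000000, refl=1.000000·0.600000=0.6000; V=2.000000+1.000000+0.600000=3.6000
k=3 load: inc=0.600000, refl=0.600000·0.500000=0.3000; V=3.000000+0.600000+0.300000=3.9000
k=4 src: inc=0.300000, refl=0.300000·0.600000=0.1800; V=3.600000+0.300000+0.180000=4.0800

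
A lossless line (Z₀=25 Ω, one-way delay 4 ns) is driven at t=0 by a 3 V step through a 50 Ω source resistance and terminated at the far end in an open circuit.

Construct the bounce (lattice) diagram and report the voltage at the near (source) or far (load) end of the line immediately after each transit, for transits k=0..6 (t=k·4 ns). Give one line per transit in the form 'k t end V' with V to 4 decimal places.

Γ_L=1.000000, Γ_S=0.333333; launch V₁=3·25/75=1.000000
k=0 src: V=1.0000
k=1 load: inc=1.000000, refl=1.000000·1.000000=1.0000; V=0.000000+1.000000+1.000000=2.0000
k=2 src: inc=1.000000, refl=1.000000·0.333333=0.3333; V=1.000000+1.000000+0.333333=2.3333
k=3 load: inc=0.333333, refl=0.333333·1.000000=0.3333; V=2.000000+0.333333+0.333333=2.6667
k=4 src: inc=0.333333, refl=0.333333·0.333333=0.1111; V=2.333333+0.333333+0.111111=2.7778
k=5 load: inc=0.111111, refl=0.111111·1.000000=0.1111; V=2.666667+0.111111+0.111111=2.8889
k=6 src: inc=0.111111, refl=0.111111·0.333333=0.0370; V=2.777778+0.111111+0.037037=2.9259

0 0 source 1.0000
1 4 load 2.0000
2 8 source 2.3333
3 12 load 2.6667
4 16 source 2.7778
5 20 load 2.8889
6 24 source 2.9259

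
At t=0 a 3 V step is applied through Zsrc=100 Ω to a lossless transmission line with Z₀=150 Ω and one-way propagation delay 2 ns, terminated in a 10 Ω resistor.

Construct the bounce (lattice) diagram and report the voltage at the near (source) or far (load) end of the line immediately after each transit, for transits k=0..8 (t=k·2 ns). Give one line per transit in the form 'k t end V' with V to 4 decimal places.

Γ_L=-0.875000, Γ_S=-0.200000; launch V₁=3·150/250=1.800000
k=0 src: V=1.8000
k=1 load: inc=1.800000, refl=1.800000·-0.875000=-1.5750; V=0.000000+1.800000+-1.575000=0.2250
k=2 src: inc=-1.575000, refl=-1.575000·-0.200000=0.3150; V=1.800000+-1.575000+0.315000=0.5400
k=3 load: inc=0.315000, refl=0.315000·-0.875000=-0.2756; V=0.225000+0.315000+-0.275625=0.2644
k=4 src: inc=-0.275625, refl=-0.275625·-0.200000=0.0551; V=0.540000+-0.275625+0.055125=0.3195
k=5 load: inc=0.055125, refl=0.055125·-0.875000=-0.0482; V=0.264375+0.055125+-0.048234=0.2713
k=6 src: inc=-0.048234, refl=-0.048234·-0.200000=0.0096; V=0.319500+-0.048234+0.009647=0.2809
k=7 load: inc=0.009647, refl=0.009647·-0.875000=-0.0084; V=0.271266+0.009647+-0.008441=0.2725
k=8 src: inc=-0.008441, refl=-0.008441·-0.200000=0.0017; V=0.280913+-0.008441+0.001688=0.2742

0 0 source 1.8000
1 2 load 0.2250
2 4 source 0.5400
3 6 load 0.2644
4 8 source 0.3195
5 10 load 0.2713
6 12 source 0.2809
7 14 load 0.2725
8 16 source 0.2742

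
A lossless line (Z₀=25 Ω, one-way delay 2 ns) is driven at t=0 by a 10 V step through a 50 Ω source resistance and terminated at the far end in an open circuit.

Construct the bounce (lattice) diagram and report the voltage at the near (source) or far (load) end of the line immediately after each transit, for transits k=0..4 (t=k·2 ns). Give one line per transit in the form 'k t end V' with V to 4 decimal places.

Γ_L=1.000000, Γ_S=0.333333; launch V₁=10·25/75=3.333333
k=0 src: V=3.3333
k=1 load: inc=3.333333, refl=3.333333·1.000000=3.3333; V=0.000000+3.333333+3.333333=6.6667
k=2 src: inc=3.333333, refl=3.333333·0.333333=1.1111; V=3.333333+3.333333+1.111111=7.7778
k=3 load: inc=1.111111, refl=1.111111·1.000000=1.1111; V=6.666667+1.111111+1.111111=8.8889
k=4 src: inc=1.111111, refl=1.111111·0.333333=0.3704; V=7.777778+1.111111+0.370370=9.2593

0 0 source 3.3333
1 2 load 6.6667
2 4 source 7.7778
3 6 load 8.8889
4 8 source 9.2593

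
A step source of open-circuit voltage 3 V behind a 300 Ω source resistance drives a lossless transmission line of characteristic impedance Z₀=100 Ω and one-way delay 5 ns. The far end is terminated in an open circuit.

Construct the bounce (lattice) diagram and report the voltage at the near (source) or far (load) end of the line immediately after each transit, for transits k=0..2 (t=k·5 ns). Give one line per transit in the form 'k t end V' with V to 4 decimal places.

0 0 source 0.7500
1 5 load 1.5000
2 10 source 1.8750

Γ_L=1.000000, Γ_S=0.500000; launch V₁=3·100/400=0.750000
k=0 src: V=0.7500
k=1 load: inc=0.750000, refl=0.750000·1.000000=0.7500; V=0.000000+0.750000+0.750000=1.5000
k=2 src: inc=0.750000, refl=0.750000·0.500000=0.3750; V=0.750000+0.750000+0.375000=1.8750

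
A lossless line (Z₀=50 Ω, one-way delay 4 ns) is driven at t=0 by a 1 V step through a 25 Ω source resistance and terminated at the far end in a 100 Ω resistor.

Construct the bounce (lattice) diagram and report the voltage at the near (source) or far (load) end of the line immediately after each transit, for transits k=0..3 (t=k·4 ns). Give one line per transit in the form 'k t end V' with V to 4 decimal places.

Γ_L=0.333333, Γ_S=-0.333333; launch V₁=1·50/75=0.666667
k=0 src: V=0.6667
k=1 load: inc=0.666667, refl=0.666667·0.333333=0.2222; V=0.000000+0.666667+0.222222=0.8889
k=2 src: inc=0.222222, refl=0.222222·-0.333333=-0.0741; V=0.666667+0.222222+-0.074074=0.8148
k=3 load: inc=-0.074074, refl=-0.074074·0.333333=-0.0247; V=0.888889+-0.074074+-0.024691=0.7901

0 0 source 0.6667
1 4 load 0.8889
2 8 source 0.8148
3 12 load 0.7901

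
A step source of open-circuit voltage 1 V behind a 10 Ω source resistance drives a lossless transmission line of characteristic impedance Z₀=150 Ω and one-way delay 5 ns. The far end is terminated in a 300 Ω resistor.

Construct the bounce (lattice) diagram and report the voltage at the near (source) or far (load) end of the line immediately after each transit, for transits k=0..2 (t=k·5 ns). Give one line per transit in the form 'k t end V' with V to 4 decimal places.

0 0 source 0.9375
1 5 load 1.2500
2 10 source 0.9766

Γ_L=0.333333, Γ_S=-0.875000; launch V₁=1·150/160=0.937500
k=0 src: V=0.9375
k=1 load: inc=0.937500, refl=0.937500·0.333333=0.3125; V=0.000000+0.937500+0.312500=1.2500
k=2 src: inc=0.312500, refl=0.312500·-0.875000=-0.2734; V=0.937500+0.312500+-0.273438=0.9766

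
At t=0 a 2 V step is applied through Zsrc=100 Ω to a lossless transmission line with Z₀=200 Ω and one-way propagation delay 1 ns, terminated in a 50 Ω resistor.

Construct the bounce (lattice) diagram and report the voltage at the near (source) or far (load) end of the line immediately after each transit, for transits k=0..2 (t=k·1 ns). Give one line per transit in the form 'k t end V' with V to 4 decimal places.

0 0 source 1.3333
1 1 load 0.5333
2 2 source 0.8000

Γ_L=-0.600000, Γ_S=-0.333333; launch V₁=2·200/300=1.333333
k=0 src: V=1.3333
k=1 load: inc=1.333333, refl=1.333333·-0.600000=-0.8000; V=0.000000+1.333333+-0.800000=0.5333
k=2 src: inc=-0.800000, refl=-0.800000·-0.333333=0.2667; V=1.333333+-0.800000+0.266667=0.8000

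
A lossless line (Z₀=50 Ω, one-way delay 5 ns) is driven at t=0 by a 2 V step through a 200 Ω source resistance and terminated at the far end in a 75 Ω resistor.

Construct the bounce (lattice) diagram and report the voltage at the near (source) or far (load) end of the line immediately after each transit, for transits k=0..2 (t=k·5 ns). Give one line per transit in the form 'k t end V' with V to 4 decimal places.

0 0 source 0.4000
1 5 load 0.4800
2 10 source 0.5280

Γ_L=0.200000, Γ_S=0.600000; launch V₁=2·50/250=0.400000
k=0 src: V=0.4000
k=1 load: inc=0.400000, refl=0.400000·0.200000=0.0800; V=0.000000+0.400000+0.080000=0.4800
k=2 src: inc=0.080000, refl=0.080000·0.600000=0.0480; V=0.400000+0.080000+0.048000=0.5280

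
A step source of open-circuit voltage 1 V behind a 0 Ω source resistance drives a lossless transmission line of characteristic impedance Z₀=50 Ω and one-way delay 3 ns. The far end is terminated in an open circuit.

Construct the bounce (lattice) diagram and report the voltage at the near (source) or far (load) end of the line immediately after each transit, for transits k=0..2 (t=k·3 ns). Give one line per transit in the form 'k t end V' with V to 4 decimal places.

Γ_L=1.000000, Γ_S=-1.000000; launch V₁=1·50/50=1.000000
k=0 src: V=1.0000
k=1 load: inc=1.000000, refl=1.000000·1.000000=1.0000; V=0.000000+1.000000+1.000000=2.0000
k=2 src: inc=1.000000, refl=1.000000·-1.000000=-1.0000; V=1.000000+1.000000+-1.000000=1.0000

0 0 source 1.0000
1 3 load 2.0000
2 6 source 1.0000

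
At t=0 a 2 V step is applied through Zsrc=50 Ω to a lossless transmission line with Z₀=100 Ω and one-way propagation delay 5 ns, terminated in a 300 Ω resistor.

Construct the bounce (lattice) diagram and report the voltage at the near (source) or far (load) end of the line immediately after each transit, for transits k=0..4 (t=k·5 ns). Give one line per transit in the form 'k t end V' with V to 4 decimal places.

Γ_L=0.500000, Γ_S=-0.333333; launch V₁=2·100/150=1.333333
k=0 src: V=1.3333
k=1 load: inc=1.333333, refl=1.333333·0.500000=0.6667; V=0.000000+1.333333+0.666667=2.0000
k=2 src: inc=0.666667, refl=0.666667·-0.333333=-0.2222; V=1.333333+0.666667+-0.222222=1.7778
k=3 load: inc=-0.222222, refl=-0.222222·0.500000=-0.1111; V=2.000000+-0.222222+-0.111111=1.6667
k=4 src: inc=-0.111111, refl=-0.111111·-0.333333=0.0370; V=1.777778+-0.111111+0.037037=1.7037

0 0 source 1.3333
1 5 load 2.0000
2 10 source 1.7778
3 15 load 1.6667
4 20 source 1.7037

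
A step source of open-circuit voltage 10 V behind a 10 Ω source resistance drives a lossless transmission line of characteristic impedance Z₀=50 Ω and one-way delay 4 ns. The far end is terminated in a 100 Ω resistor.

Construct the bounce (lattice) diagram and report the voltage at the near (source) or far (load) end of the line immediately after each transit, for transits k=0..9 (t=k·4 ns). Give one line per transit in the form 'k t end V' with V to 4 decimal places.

0 0 source 8.3333
1 4 load 11.1111
2 8 source 9.2593
3 12 load 8.6420
4 16 source 9.0535
5 20 load 9.1907
6 24 source 9.0992
7 28 load 9.0687
8 32 source 9.0891
9 36 load 9.0958

Γ_L=0.333333, Γ_S=-0.666667; launch V₁=10·50/60=8.333333
k=0 src: V=8.3333
k=1 load: inc=8.333333, refl=8.333333·0.333333=2.7778; V=0.000000+8.333333+2.777778=11.1111
k=2 src: inc=2.777778, refl=2.777778·-0.666667=-1.8519; V=8.333333+2.777778+-1.851852=9.2593
k=3 load: inc=-1.851852, refl=-1.851852·0.333333=-0.6173; V=11.111111+-1.851852+-0.617284=8.6420
k=4 src: inc=-0.617284, refl=-0.617284·-0.666667=0.4115; V=9.259259+-0.617284+0.411523=9.0535
k=5 load: inc=0.411523, refl=0.411523·0.333333=0.1372; V=8.641975+0.411523+0.137174=9.1907
k=6 src: inc=0.137174, refl=0.137174·-0.666667=-0.0914; V=9.053498+0.137174+-0.091449=9.0992
k=7 load: inc=-0.091449, refl=-0.091449·0.333333=-0.0305; V=9.190672+-0.091449+-0.030483=9.0687
k=8 src: inc=-0.030483, refl=-0.030483·-0.666667=0.0203; V=9.099223+-0.030483+0.020322=9.0891
k=9 load: inc=0.020322, refl=0.020322·0.333333=0.0068; V=9.068740+0.020322+0.006774=9.0958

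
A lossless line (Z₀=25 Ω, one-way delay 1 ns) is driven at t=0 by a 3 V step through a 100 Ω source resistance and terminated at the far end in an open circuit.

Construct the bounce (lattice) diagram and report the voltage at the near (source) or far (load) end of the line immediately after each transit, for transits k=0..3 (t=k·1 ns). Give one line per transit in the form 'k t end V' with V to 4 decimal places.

Γ_L=1.000000, Γ_S=0.600000; launch V₁=3·25/125=0.600000
k=0 src: V=0.6000
k=1 load: inc=0.600000, refl=0.600000·1.000000=0.6000; V=0.000000+0.600000+0.600000=1.2000
k=2 src: inc=0.600000, refl=0.600000·0.600000=0.3600; V=0.600000+0.600000+0.360000=1.5600
k=3 load: inc=0.360000, refl=0.360000·1.000000=0.3600; V=1.200000+0.360000+0.360000=1.9200

0 0 source 0.6000
1 1 load 1.2000
2 2 source 1.5600
3 3 load 1.9200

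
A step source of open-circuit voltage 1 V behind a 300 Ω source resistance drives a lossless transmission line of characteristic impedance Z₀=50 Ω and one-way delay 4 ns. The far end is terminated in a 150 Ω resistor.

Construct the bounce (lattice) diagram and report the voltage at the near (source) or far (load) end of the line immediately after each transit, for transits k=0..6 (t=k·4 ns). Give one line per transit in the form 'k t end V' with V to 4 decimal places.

Γ_L=0.500000, Γ_S=0.714286; launch V₁=1·50/350=0.142857
k=0 src: V=0.1429
k=1 load: inc=0.142857, refl=0.142857·0.500000=0.0714; V=0.000000+0.142857+0.071429=0.2143
k=2 src: inc=0.071429, refl=0.071429·0.714286=0.0510; V=0.142857+0.071429+0.051020=0.2653
k=3 load: inc=0.051020, refl=0.051020·0.500000=0.0255; V=0.214286+0.051020+0.025510=0.2908
k=4 src: inc=0.025510, refl=0.025510·0.714286=0.0182; V=0.265306+0.025510+0.018222=0.3090
k=5 load: inc=0.018222, refl=0.018222·0.500000=0.0091; V=0.290816+0.018222+0.009111=0.3181
k=6 src: inc=0.009111, refl=0.009111·0.714286=0.0065; V=0.309038+0.009111+0.006508=0.3247

0 0 source 0.1429
1 4 load 0.2143
2 8 source 0.2653
3 12 load 0.2908
4 16 source 0.3090
5 20 load 0.3181
6 24 source 0.3247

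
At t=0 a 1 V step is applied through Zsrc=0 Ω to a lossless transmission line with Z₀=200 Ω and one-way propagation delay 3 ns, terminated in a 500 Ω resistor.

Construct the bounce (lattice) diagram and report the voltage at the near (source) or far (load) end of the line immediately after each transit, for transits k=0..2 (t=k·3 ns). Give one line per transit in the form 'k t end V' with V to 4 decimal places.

Γ_L=0.428571, Γ_S=-1.000000; launch V₁=1·200/200=1.000000
k=0 src: V=1.0000
k=1 load: inc=1.000000, refl=1.000000·0.428571=0.4286; V=0.000000+1.000000+0.428571=1.4286
k=2 src: inc=0.428571, refl=0.428571·-1.000000=-0.4286; V=1.000000+0.428571+-0.428571=1.0000

0 0 source 1.0000
1 3 load 1.4286
2 6 source 1.0000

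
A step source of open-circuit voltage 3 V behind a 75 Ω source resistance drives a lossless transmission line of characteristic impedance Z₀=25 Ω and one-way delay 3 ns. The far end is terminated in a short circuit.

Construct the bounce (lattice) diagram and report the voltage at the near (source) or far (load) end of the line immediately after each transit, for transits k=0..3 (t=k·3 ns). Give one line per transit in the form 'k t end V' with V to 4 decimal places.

Γ_L=-1.000000, Γ_S=0.500000; launch V₁=3·25/100=0.750000
k=0 src: V=0.7500
k=1 load: inc=0.750000, refl=0.750000·-1.000000=-0.7500; V=0.000000+0.750000+-0.750000=0.0000
k=2 src: inc=-0.750000, refl=-0.750000·0.500000=-0.3750; V=0.750000+-0.750000+-0.375000=-0.3750
k=3 load: inc=-0.375000, refl=-0.375000·-1.000000=0.3750; V=0.000000+-0.375000+0.375000=0.0000

0 0 source 0.7500
1 3 load 0.0000
2 6 source -0.3750
3 9 load 0.0000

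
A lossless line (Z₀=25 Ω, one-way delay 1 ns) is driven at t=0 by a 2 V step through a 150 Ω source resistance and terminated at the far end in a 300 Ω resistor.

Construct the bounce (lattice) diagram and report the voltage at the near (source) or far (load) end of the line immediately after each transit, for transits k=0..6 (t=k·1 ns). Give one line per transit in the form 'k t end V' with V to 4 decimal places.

Γ_L=0.846154, Γ_S=0.714286; launch V₁=2·25/175=0.285714
k=0 src: V=0.2857
k=1 load: inc=0.285714, refl=0.285714·0.846154=0.2418; V=0.000000+0.285714+0.241758=0.5275
k=2 src: inc=0.241758, refl=0.241758·0.714286=0.1727; V=0.285714+0.241758+0.172684=0.7002
k=3 load: inc=0.172684, refl=0.172684·0.846154=0.1461; V=0.527473+0.172684+0.146118=0.8463
k=4 src: inc=0.146118, refl=0.146118·0.714286=0.1044; V=0.700157+0.146118+0.104370=0.9506
k=5 load: inc=0.104370, refl=0.104370·0.846154=0.0883; V=0.846275+0.104370+0.088313=1.0390
k=6 src: inc=0.088313, refl=0.088313·0.714286=0.0631; V=0.950644+0.088313+0.063081=1.1020

0 0 source 0.2857
1 1 load 0.5275
2 2 source 0.7002
3 3 load 0.8463
4 4 source 0.9506
5 5 load 1.0390
6 6 source 1.1020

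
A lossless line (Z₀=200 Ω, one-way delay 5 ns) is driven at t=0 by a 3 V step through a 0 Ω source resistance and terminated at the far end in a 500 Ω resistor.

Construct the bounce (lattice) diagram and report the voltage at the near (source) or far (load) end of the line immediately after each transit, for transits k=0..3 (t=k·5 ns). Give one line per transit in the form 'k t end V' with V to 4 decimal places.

Γ_L=0.428571, Γ_S=-1.000000; launch V₁=3·200/200=3.000000
k=0 src: V=3.0000
k=1 load: inc=3.000000, refl=3.000000·0.428571=1.2857; V=0.000000+3.000000+1.285714=4.2857
k=2 src: inc=1.285714, refl=1.285714·-1.000000=-1.2857; V=3.000000+1.285714+-1.285714=3.0000
k=3 load: inc=-1.285714, refl=-1.285714·0.428571=-0.5510; V=4.285714+-1.285714+-0.551020=2.4490

0 0 source 3.0000
1 5 load 4.2857
2 10 source 3.0000
3 15 load 2.4490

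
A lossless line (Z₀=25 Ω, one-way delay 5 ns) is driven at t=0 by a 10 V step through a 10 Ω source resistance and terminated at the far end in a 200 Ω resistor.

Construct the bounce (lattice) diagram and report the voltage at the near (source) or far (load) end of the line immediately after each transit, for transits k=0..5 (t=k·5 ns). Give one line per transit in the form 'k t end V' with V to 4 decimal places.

0 0 source 7.1429
1 5 load 12.6984
2 10 source 10.3175
3 15 load 8.4656
4 20 source 9.2593
5 25 load 9.8765

Γ_L=0.777778, Γ_S=-0.428571; launch V₁=10·25/35=7.142857
k=0 src: V=7.1429
k=1 load: inc=7.142857, refl=7.142857·0.777778=5.5556; V=0.000000+7.142857+5.555556=12.6984
k=2 src: inc=5.555556, refl=5.555556·-0.428571=-2.3810; V=7.142857+5.555556+-2.380952=10.3175
k=3 load: inc=-2.380952, refl=-2.380952·0.777778=-1.8519; V=12.698413+-2.380952+-1.851852=8.4656
k=4 src: inc=-1.851852, refl=-1.851852·-0.428571=0.7937; V=10.317460+-1.851852+0.793651=9.2593
k=5 load: inc=0.793651, refl=0.793651·0.777778=0.6173; V=8.465608+0.793651+0.617284=9.8765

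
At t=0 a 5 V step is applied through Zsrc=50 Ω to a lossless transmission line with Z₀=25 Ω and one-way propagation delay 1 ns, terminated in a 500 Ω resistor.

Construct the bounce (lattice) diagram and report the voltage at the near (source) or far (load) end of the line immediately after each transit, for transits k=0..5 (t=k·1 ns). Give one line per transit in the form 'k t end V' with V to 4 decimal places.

Γ_L=0.904762, Γ_S=0.333333; launch V₁=5·25/75=1.666667
k=0 src: V=1.6667
k=1 load: inc=1.666667, refl=1.666667·0.904762=1.5079; V=0.000000+1.666667+1.507937=3.1746
k=2 src: inc=1.507937, refl=1.507937·0.333333=0.5026; V=1.666667+1.507937+0.502646=3.6772
k=3 load: inc=0.502646, refl=0.502646·0.904762=0.4548; V=3.174603+0.502646+0.454775=4.1320
k=4 src: inc=0.454775, refl=0.454775·0.333333=0.1516; V=3.677249+0.454775+0.151592=4.2836
k=5 load: inc=0.151592, refl=0.151592·0.904762=0.1372; V=4.132023+0.151592+0.137154=4.4208

0 0 source 1.6667
1 1 load 3.1746
2 2 source 3.6772
3 3 load 4.1320
4 4 source 4.2836
5 5 load 4.4208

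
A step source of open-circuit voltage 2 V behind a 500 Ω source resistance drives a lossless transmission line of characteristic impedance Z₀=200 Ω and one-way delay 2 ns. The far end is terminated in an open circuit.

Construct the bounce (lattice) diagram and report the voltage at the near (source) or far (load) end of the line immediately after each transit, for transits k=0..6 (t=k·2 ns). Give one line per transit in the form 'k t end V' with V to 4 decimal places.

Γ_L=1.000000, Γ_S=0.428571; launch V₁=2·200/700=0.571429
k=0 src: V=0.5714
k=1 load: inc=0.571429, refl=0.571429·1.000000=0.5714; V=0.000000+0.571429+0.571429=1.1429
k=2 src: inc=0.571429, refl=0.571429·0.428571=0.2449; V=0.571429+0.571429+0.244898=1.3878
k=3 load: inc=0.244898, refl=0.244898·1.000000=0.2449; V=1.142857+0.244898+0.244898=1.6327
k=4 src: inc=0.244898, refl=0.244898·0.428571=0.1050; V=1.387755+0.244898+0.104956=1.7376
k=5 load: inc=0.104956, refl=0.104956·1.000000=0.1050; V=1.632653+0.104956+0.104956=1.8426
k=6 src: inc=0.104956, refl=0.104956·0.428571=0.0450; V=1.737609+0.104956+0.044981=1.8875

0 0 source 0.5714
1 2 load 1.1429
2 4 source 1.3878
3 6 load 1.6327
4 8 source 1.7376
5 10 load 1.8426
6 12 source 1.8875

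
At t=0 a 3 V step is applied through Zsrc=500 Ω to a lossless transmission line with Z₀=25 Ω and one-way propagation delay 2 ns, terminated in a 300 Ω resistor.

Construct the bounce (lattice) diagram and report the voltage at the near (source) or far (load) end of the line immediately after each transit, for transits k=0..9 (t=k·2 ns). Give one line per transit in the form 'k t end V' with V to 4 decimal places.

Γ_L=0.846154, Γ_S=0.904762; launch V₁=3·25/525=0.142857
k=0 src: V=0.1429
k=1 load: inc=0.142857, refl=0.142857·0.846154=0.1209; V=0.000000+0.142857+0.120879=0.2637
k=2 src: inc=0.120879, refl=0.120879·0.904762=0.1094; V=0.142857+0.120879+0.109367=0.3731
k=3 load: inc=0.109367, refl=0.109367·0.846154=0.0925; V=0.263736+0.109367+0.092541=0.4656
k=4 src: inc=0.092541, refl=0.092541·0.904762=0.0837; V=0.373103+0.092541+0.083728=0.5494
k=5 load: inc=0.083728, refl=0.083728·0.846154=0.0708; V=0.465644+0.083728+0.070847=0.6202
k=6 src: inc=0.070847, refl=0.070847·0.904762=0.0641; V=0.549372+0.070847+0.064099=0.6843
k=7 load: inc=0.064099, refl=0.064099·0.846154=0.0542; V=0.620218+0.064099+0.054238=0.7386
k=8 src: inc=0.054238, refl=0.054238·0.904762=0.0491; V=0.684318+0.054238+0.049072=0.7876
k=9 load: inc=0.049072, refl=0.049072·0.846154=0.0415; V=0.738556+0.049072+0.041523=0.8292

0 0 source 0.1429
1 2 load 0.2637
2 4 source 0.3731
3 6 load 0.4656
4 8 source 0.5494
5 10 load 0.6202
6 12 source 0.6843
7 14 load 0.7386
8 16 source 0.7876
9 18 load 0.8292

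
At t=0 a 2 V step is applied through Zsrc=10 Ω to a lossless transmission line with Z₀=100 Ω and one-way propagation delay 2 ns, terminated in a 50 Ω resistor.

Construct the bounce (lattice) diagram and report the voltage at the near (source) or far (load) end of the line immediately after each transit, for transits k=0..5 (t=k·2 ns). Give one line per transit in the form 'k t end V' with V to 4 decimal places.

Γ_L=-0.333333, Γ_S=-0.818182; launch V₁=2·100/110=1.818182
k=0 src: V=1.8182
k=1 load: inc=1.818182, refl=1.818182·-0.333333=-0.6061; V=0.000000+1.818182+-0.606061=1.2121
k=2 src: inc=-0.606061, refl=-0.606061·-0.818182=0.4959; V=1.818182+-0.606061+0.495868=1.7080
k=3 load: inc=0.495868, refl=0.495868·-0.333333=-0.1653; V=1.212121+0.495868+-0.165289=1.5427
k=4 src: inc=-0.165289, refl=-0.165289·-0.818182=0.1352; V=1.707989+-0.165289+0.135237=1.6779
k=5 load: inc=0.135237, refl=0.135237·-0.333333=-0.0451; V=1.542700+0.135237+-0.045079=1.6329

0 0 source 1.8182
1 2 load 1.2121
2 4 source 1.7080
3 6 load 1.5427
4 8 source 1.6779
5 10 load 1.6329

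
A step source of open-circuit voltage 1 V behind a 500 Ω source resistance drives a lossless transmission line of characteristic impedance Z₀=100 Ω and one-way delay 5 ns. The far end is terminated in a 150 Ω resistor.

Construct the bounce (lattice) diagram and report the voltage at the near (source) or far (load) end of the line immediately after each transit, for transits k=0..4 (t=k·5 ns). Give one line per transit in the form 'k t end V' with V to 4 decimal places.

Γ_L=0.200000, Γ_S=0.666667; launch V₁=1·100/600=0.166667
k=0 src: V=0.1667
k=1 load: inc=0.166667, refl=0.166667·0.200000=0.0333; V=0.000000+0.166667+0.033333=0.2000
k=2 src: inc=0.033333, refl=0.033333·0.666667=0.0222; V=0.166667+0.033333+0.022222=0.2222
k=3 load: inc=0.022222, refl=0.022222·0.200000=0.0044; V=0.200000+0.022222+0.004444=0.2267
k=4 src: inc=0.004444, refl=0.004444·0.666667=0.0030; V=0.222222+0.004444+0.002963=0.2296

0 0 source 0.1667
1 5 load 0.2000
2 10 source 0.2222
3 15 load 0.2267
4 20 source 0.2296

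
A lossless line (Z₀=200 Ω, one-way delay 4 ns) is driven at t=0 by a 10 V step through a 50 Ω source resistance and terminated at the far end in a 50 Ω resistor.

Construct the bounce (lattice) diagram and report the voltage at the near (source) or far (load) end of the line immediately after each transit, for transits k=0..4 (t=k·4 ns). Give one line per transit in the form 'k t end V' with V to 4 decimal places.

0 0 source 8.0000
1 4 load 3.2000
2 8 source 6.0800
3 12 load 4.3520
4 16 source 5.3888

Γ_L=-0.600000, Γ_S=-0.600000; launch V₁=10·200/250=8.000000
k=0 src: V=8.0000
k=1 load: inc=8.000000, refl=8.000000·-0.600000=-4.8000; V=0.000000+8.000000+-4.800000=3.2000
k=2 src: inc=-4.800000, refl=-4.800000·-0.600000=2.8800; V=8.000000+-4.800000+2.880000=6.0800
k=3 load: inc=2.880000, refl=2.880000·-0.600000=-1.7280; V=3.200000+2.880000+-1.728000=4.3520
k=4 src: inc=-1.728000, refl=-1.728000·-0.600000=1.0368; V=6.080000+-1.728000+1.036800=5.3888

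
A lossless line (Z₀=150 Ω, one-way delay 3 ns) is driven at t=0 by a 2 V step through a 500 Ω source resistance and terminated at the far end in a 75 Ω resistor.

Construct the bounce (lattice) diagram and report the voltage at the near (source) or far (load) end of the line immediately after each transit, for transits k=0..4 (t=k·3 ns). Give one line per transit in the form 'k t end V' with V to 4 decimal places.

0 0 source 0.4615
1 3 load 0.3077
2 6 source 0.2249
3 9 load 0.2525
4 12 source 0.2673

Γ_L=-0.333333, Γ_S=0.538462; launch V₁=2·150/650=0.461538
k=0 src: V=0.4615
k=1 load: inc=0.461538, refl=0.461538·-0.333333=-0.1538; V=0.000000+0.461538+-0.153846=0.3077
k=2 src: inc=-0.153846, refl=-0.153846·0.538462=-0.0828; V=0.461538+-0.153846+-0.082840=0.2249
k=3 load: inc=-0.082840, refl=-0.082840·-0.333333=0.0276; V=0.307692+-0.082840+0.027613=0.2525
k=4 src: inc=0.027613, refl=0.027613·0.538462=0.0149; V=0.224852+0.027613+0.014869=0.2673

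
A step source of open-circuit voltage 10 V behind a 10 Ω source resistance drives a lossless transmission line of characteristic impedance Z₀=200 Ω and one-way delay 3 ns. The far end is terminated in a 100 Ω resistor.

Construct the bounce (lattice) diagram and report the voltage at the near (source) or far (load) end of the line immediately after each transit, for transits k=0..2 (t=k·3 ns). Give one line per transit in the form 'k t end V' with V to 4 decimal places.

0 0 source 9.5238
1 3 load 6.3492
2 6 source 9.2215

Γ_L=-0.333333, Γ_S=-0.904762; launch V₁=10·200/210=9.523810
k=0 src: V=9.5238
k=1 load: inc=9.523810, refl=9.523810·-0.333333=-3.1746; V=0.000000+9.523810+-3.174603=6.3492
k=2 src: inc=-3.174603, refl=-3.174603·-0.904762=2.8723; V=9.523810+-3.174603+2.872260=9.2215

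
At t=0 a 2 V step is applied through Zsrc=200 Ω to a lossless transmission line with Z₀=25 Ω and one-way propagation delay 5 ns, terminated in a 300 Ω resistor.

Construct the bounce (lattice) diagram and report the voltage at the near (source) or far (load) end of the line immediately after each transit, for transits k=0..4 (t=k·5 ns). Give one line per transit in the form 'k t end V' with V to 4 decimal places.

0 0 source 0.2222
1 5 load 0.4103
2 10 source 0.5565
3 15 load 0.6803
4 20 source 0.7765

Γ_L=0.846154, Γ_S=0.777778; launch V₁=2·25/225=0.222222
k=0 src: V=0.2222
k=1 load: inc=0.222222, refl=0.222222·0.846154=0.1880; V=0.000000+0.222222+0.188034=0.4103
k=2 src: inc=0.188034, refl=0.188034·0.777778=0.1462; V=0.222222+0.188034+0.146249=0.5565
k=3 load: inc=0.146249, refl=0.146249·0.846154=0.1237; V=0.410256+0.146249+0.123749=0.6803
k=4 src: inc=0.123749, refl=0.123749·0.777778=0.0962; V=0.556505+0.123749+0.096249=0.7765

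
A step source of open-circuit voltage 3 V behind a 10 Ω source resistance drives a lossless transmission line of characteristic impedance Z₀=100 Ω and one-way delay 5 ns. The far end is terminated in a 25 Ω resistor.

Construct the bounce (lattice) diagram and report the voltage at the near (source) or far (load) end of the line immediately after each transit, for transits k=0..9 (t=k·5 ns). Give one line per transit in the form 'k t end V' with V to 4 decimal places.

0 0 source 2.7273
1 5 load 1.0909
2 10 source 2.4298
3 15 load 1.6264
4 20 source 2.2837
5 25 load 1.8893
6 30 source 2.2120
7 35 load 2.0184
8 40 source 2.1768
9 45 load 2.0818

Γ_L=-0.600000, Γ_S=-0.818182; launch V₁=3·100/110=2.727273
k=0 src: V=2.7273
k=1 load: inc=2.727273, refl=2.727273·-0.600000=-1.6364; V=0.000000+2.727273+-1.636364=1.0909
k=2 src: inc=-1.636364, refl=-1.636364·-0.818182=1.3388; V=2.727273+-1.636364+1.338843=2.4298
k=3 load: inc=1.338843, refl=1.338843·-0.600000=-0.8033; V=1.090909+1.338843+-0.803306=1.6264
k=4 src: inc=-0.803306, refl=-0.803306·-0.818182=0.6573; V=2.429752+-0.803306+0.657250=2.2837
k=5 load: inc=0.657250, refl=0.657250·-0.600000=-0.3944; V=1.626446+0.657250+-0.394350=1.8893
k=6 src: inc=-0.394350, refl=-0.394350·-0.818182=0.3227; V=2.283696+-0.394350+0.322650=2.2120
k=7 load: inc=0.322650, refl=0.322650·-0.600000=-0.1936; V=1.889346+0.322650+-0.193590=2.0184
k=8 src: inc=-0.193590, refl=-0.193590·-0.818182=0.1584; V=2.211996+-0.193590+0.158392=2.1768
k=9 load: inc=0.158392, refl=0.158392·-0.600000=-0.0950; V=2.018406+0.158392+-0.095035=2.0818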